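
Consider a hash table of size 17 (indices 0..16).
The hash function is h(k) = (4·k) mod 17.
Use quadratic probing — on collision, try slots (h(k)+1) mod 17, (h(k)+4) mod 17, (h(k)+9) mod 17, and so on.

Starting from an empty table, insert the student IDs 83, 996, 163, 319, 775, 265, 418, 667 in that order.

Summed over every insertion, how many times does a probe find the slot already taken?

10

83 hashes to 9; slot 9 is free -> place at 9.
996 hashes to 6; slot 6 is free -> place at 6.
163 hashes to 6; 6 taken -> place at 7.
319 hashes to 1; slot 1 is free -> place at 1.
775 hashes to 6; 6,7 taken -> place at 10.
265 hashes to 6; 6,7,10 taken -> place at 15.
418 hashes to 6; 6,7,10,15 taken -> place at 5.
667 hashes to 16; slot 16 is free -> place at 16.
Table: [_, 319, _, _, _, 418, 996, 163, _, 83, 775, _, _, _, _, 265, 667]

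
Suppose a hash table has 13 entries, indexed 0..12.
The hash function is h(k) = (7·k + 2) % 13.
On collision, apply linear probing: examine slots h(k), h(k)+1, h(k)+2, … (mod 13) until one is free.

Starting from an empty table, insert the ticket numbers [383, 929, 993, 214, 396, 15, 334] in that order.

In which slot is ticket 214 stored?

383 hashes to 5; slot 5 is free => place at 5.
929 hashes to 5; 5 taken => place at 6.
993 hashes to 11; slot 11 is free => place at 11.
214 hashes to 5; 5,6 taken => place at 7.
396 hashes to 5; 5,6,7 taken => place at 8.
15 hashes to 3; slot 3 is free => place at 3.
334 hashes to 0; slot 0 is free => place at 0.
Table: [334, —, —, 15, —, 383, 929, 214, 396, —, —, 993, —]

7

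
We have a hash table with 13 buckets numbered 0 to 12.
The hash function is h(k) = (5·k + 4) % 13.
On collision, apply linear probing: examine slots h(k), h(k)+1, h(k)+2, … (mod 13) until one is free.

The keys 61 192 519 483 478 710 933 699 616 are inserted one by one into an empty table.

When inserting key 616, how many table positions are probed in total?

61 hashes to 10; slot 10 is free => place at 10.
192 hashes to 2; slot 2 is free => place at 2.
519 hashes to 12; slot 12 is free => place at 12.
483 hashes to 1; slot 1 is free => place at 1.
478 hashes to 2; 2 taken => place at 3.
710 hashes to 5; slot 5 is free => place at 5.
933 hashes to 2; 2,3 taken => place at 4.
699 hashes to 2; 2,3,4,5 taken => place at 6.
616 hashes to 3; 3,4,5,6 taken => place at 7.
Table: [∅, 483, 192, 478, 933, 710, 699, 616, ∅, ∅, 61, ∅, 519]

5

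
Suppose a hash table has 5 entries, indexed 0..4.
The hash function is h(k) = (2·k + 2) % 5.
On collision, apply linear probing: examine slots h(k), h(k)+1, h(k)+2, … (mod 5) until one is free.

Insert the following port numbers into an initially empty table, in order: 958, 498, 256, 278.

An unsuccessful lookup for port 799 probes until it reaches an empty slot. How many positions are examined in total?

3

958 hashes to 3; slot 3 is free -> place at 3.
498 hashes to 3; 3 taken -> place at 4.
256 hashes to 4; 4 taken -> place at 0.
278 hashes to 3; 3,4,0 taken -> place at 1.
Table: [256, 278, ∅, 958, 498]
Lookup 799: h=0, probe 0,1,2 → slot 2 empty, not found.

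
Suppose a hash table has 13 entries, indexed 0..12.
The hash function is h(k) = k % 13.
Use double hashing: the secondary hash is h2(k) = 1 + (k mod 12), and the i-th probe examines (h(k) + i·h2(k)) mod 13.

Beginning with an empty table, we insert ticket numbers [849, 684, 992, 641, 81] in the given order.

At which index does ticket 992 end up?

0

849 hashes to 4; slot 4 is free -> place at 4.
684 hashes to 8; slot 8 is free -> place at 8.
992 hashes to 4, h2=9; 4 taken -> place at 0.
641 hashes to 4, h2=6; 4 taken -> place at 10.
81 hashes to 3; slot 3 is free -> place at 3.
Table: [992, ∅, ∅, 81, 849, ∅, ∅, ∅, 684, ∅, 641, ∅, ∅]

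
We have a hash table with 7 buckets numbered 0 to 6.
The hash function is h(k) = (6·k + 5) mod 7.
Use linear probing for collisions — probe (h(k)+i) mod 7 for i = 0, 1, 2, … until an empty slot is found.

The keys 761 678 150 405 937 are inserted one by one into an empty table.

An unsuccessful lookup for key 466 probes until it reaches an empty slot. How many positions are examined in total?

761: h=0 → slot 0
678: h=6 → slot 6
150: h=2 → slot 2
405: h=6, probe 6,0,1 → slot 1
937: h=6, probe 6,0,1,2,3 → slot 3
Table: [761, 405, 150, 937, _, _, 678]
Lookup 466: h=1, probe 1,2,3,4 → slot 4 empty, not found.

4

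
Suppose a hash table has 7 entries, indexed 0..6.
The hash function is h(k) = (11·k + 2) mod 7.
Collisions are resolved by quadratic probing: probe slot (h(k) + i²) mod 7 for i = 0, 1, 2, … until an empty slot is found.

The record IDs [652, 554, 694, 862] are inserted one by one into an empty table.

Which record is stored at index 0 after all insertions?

652: h=6 => slot 6
554: h=6, probe 6,0 => slot 0
694: h=6, probe 6,0,3 => slot 3
862: h=6, probe 6,0,3,1 => slot 1
Table: [554, 862, —, 694, —, —, 652]

554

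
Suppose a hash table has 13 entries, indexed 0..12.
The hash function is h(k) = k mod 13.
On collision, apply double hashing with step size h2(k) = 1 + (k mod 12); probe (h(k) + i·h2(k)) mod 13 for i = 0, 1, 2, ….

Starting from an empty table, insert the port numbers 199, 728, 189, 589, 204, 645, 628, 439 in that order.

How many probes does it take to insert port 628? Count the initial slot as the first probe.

3

199: h=4 -> slot 4
728: h=0 -> slot 0
189: h=7 -> slot 7
589: h=4, h2=2, probe 4,6 -> slot 6
204: h=9 -> slot 9
645: h=8 -> slot 8
628: h=4, h2=5, probe 4,9,1 -> slot 1
439: h=10 -> slot 10
Table: [728, 628, -, -, 199, -, 589, 189, 645, 204, 439, -, -]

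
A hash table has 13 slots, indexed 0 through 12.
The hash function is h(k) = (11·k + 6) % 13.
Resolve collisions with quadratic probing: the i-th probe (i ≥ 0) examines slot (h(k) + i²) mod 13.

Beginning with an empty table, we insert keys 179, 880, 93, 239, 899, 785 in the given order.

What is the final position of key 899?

Insert 179: h=12, slot 12 empty -> index 12.
Insert 880: h=1, slot 1 empty -> index 1.
Insert 93: h=2, slot 2 empty -> index 2.
Insert 239: h=9, slot 9 empty -> index 9.
Insert 899: h=2, slot 2 occupied -> index 3.
Insert 785: h=9, slot 9 occupied -> index 10.
Table: [., 880, 93, 899, ., ., ., ., ., 239, 785, ., 179]

3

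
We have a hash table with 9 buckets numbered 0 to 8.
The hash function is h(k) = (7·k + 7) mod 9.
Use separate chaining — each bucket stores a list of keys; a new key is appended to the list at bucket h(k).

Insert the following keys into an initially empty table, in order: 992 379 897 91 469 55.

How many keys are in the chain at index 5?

992 -> bucket 3
379 -> bucket 5
897 -> bucket 4
91 -> bucket 5 (collision)
469 -> bucket 5 (collision)
55 -> bucket 5 (collision)
Final buckets:
0: —
1: —
2: —
3: 992
4: 897
5: 379 -> 91 -> 469 -> 55
6: —
7: —
8: —

4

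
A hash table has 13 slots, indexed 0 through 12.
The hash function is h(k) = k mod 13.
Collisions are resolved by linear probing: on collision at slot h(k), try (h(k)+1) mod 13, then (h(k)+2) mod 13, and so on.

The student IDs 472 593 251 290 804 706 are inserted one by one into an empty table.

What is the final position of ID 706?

472: h=4 → slot 4
593: h=8 → slot 8
251: h=4, probe 4,5 → slot 5
290: h=4, probe 4,5,6 → slot 6
804: h=11 → slot 11
706: h=4, probe 4,5,6,7 → slot 7
Table: [—, —, —, —, 472, 251, 290, 706, 593, —, —, 804, —]

7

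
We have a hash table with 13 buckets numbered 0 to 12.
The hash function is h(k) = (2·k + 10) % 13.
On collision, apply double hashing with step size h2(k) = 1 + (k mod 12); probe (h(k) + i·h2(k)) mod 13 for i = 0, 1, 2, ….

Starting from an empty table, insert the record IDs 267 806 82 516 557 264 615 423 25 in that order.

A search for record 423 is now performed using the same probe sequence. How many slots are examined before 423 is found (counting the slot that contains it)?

5

Insert 267: h=11, slot 11 empty => index 11.
Insert 806: h=10, slot 10 empty => index 10.
Insert 82: h=5, slot 5 empty => index 5.
Insert 516: h=2, slot 2 empty => index 2.
Insert 557: h=6, slot 6 empty => index 6.
Insert 264: h=5, h2=1, slots 5,6 occupied => index 7.
Insert 615: h=5, h2=4, slot 5 occupied => index 9.
Insert 423: h=11, h2=4, slots 11,2,6,10 occupied => index 1.
Insert 25: h=8, slot 8 empty => index 8.
Table: [., 423, 516, ., ., 82, 557, 264, 25, 615, 806, 267, .]
Lookup 423: h=11, h2=4, probe 11,2,6,10,1 → found at 1.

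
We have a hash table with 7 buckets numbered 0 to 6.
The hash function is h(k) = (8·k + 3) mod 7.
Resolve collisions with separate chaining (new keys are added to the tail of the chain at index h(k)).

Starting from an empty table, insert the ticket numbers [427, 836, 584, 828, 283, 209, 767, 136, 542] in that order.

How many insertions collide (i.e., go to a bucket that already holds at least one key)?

427 -> bucket 3
836 -> bucket 6
584 -> bucket 6 (collision)
828 -> bucket 5
283 -> bucket 6 (collision)
209 -> bucket 2
767 -> bucket 0
136 -> bucket 6 (collision)
542 -> bucket 6 (collision)
Final buckets:
0: 767
1: —
2: 209
3: 427
4: —
5: 828
6: 836 -> 584 -> 283 -> 136 -> 542

4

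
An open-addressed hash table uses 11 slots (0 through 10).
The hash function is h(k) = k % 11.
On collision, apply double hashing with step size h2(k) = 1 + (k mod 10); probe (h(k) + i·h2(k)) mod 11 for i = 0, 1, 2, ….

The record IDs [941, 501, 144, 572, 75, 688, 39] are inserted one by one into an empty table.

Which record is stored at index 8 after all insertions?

501

941: h=6 => slot 6
501: h=6, h2=2, probe 6,8 => slot 8
144: h=1 => slot 1
572: h=0 => slot 0
75: h=9 => slot 9
688: h=6, h2=9, probe 6,4 => slot 4
39: h=6, h2=10, probe 6,5 => slot 5
Table: [572, 144, ., ., 688, 39, 941, ., 501, 75, .]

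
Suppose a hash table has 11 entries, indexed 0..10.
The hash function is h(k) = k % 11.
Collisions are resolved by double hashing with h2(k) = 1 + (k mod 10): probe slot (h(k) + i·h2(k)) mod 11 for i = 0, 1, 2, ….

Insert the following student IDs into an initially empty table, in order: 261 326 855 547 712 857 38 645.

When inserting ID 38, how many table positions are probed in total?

261: h=8 -> slot 8
326: h=7 -> slot 7
855: h=8, h2=6, probe 8,3 -> slot 3
547: h=8, h2=8, probe 8,5 -> slot 5
712: h=8, h2=3, probe 8,0 -> slot 0
857: h=10 -> slot 10
38: h=5, h2=9, probe 5,3,1 -> slot 1
645: h=7, h2=6, probe 7,2 -> slot 2
Table: [712, 38, 645, 855, -, 547, -, 326, 261, -, 857]

3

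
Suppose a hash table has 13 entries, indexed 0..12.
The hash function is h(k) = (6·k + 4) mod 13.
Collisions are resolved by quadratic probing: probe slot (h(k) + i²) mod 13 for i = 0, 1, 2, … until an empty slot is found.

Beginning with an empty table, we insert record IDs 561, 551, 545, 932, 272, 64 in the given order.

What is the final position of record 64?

561 hashes to 3; slot 3 is free => place at 3.
551 hashes to 8; slot 8 is free => place at 8.
545 hashes to 11; slot 11 is free => place at 11.
932 hashes to 6; slot 6 is free => place at 6.
272 hashes to 11; 11 taken => place at 12.
64 hashes to 11; 11,12 taken => place at 2.
Table: [-, -, 64, 561, -, -, 932, -, 551, -, -, 545, 272]

2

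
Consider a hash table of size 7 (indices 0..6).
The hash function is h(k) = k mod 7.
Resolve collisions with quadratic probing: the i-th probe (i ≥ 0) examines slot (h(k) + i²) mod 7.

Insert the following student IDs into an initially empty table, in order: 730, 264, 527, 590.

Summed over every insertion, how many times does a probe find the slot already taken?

730: h=2 → slot 2
264: h=5 → slot 5
527: h=2, probe 2,3 → slot 3
590: h=2, probe 2,3,6 → slot 6
Table: [-, -, 730, 527, -, 264, 590]

3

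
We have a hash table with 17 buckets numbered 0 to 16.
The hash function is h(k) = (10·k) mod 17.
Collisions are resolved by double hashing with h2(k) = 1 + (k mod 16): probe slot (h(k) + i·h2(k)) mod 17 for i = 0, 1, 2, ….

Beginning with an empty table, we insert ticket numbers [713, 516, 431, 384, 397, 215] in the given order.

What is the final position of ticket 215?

713: h=7 => slot 7
516: h=9 => slot 9
431: h=9, h2=16, probe 9,8 => slot 8
384: h=15 => slot 15
397: h=9, h2=14, probe 9,6 => slot 6
215: h=8, h2=8, probe 8,16 => slot 16
Table: [∅, ∅, ∅, ∅, ∅, ∅, 397, 713, 431, 516, ∅, ∅, ∅, ∅, ∅, 384, 215]

16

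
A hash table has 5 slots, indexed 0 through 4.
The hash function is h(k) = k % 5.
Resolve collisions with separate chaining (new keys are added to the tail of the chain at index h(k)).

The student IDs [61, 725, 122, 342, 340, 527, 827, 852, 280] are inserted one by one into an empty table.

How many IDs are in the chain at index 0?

3

61 -> bucket 1
725 -> bucket 0
122 -> bucket 2
342 -> bucket 2 (collision)
340 -> bucket 0 (collision)
527 -> bucket 2 (collision)
827 -> bucket 2 (collision)
852 -> bucket 2 (collision)
280 -> bucket 0 (collision)
Final buckets:
0: 725 -> 340 -> 280
1: 61
2: 122 -> 342 -> 527 -> 827 -> 852
3: -
4: -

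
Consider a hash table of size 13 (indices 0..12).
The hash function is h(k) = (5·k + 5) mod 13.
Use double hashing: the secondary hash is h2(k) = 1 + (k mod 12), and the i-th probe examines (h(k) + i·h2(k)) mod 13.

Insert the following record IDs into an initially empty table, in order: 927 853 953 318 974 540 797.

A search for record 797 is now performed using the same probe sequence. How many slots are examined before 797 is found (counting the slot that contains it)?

3

927: h=12 → slot 12
853: h=6 → slot 6
953: h=12, h2=6, probe 12,5 → slot 5
318: h=9 → slot 9
974: h=0 → slot 0
540: h=1 → slot 1
797: h=12, h2=6, probe 12,5,11 → slot 11
Table: [974, 540, ., ., ., 953, 853, ., ., 318, ., 797, 927]
Lookup 797: h=12, h2=6, probe 12,5,11 → found at 11.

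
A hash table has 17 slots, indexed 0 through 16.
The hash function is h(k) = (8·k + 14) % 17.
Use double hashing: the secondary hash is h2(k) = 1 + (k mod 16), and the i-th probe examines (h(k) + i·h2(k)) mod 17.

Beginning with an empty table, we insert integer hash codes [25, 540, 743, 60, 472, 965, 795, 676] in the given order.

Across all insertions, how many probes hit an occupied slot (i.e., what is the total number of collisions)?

Insert 25: h=10, slot 10 empty => index 10.
Insert 540: h=16, slot 16 empty => index 16.
Insert 743: h=8, slot 8 empty => index 8.
Insert 60: h=1, slot 1 empty => index 1.
Insert 472: h=16, h2=9, slots 16,8 occupied => index 0.
Insert 965: h=16, h2=6, slot 16 occupied => index 5.
Insert 795: h=16, h2=12, slot 16 occupied => index 11.
Insert 676: h=16, h2=5, slot 16 occupied => index 4.
Table: [472, 60, ., ., 676, 965, ., ., 743, ., 25, 795, ., ., ., ., 540]

5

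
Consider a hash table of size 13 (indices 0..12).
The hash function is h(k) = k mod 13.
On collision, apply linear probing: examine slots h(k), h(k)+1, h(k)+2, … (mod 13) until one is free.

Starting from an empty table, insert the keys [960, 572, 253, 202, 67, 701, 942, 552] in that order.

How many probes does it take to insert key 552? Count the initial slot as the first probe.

Insert 960: h=11, slot 11 empty -> index 11.
Insert 572: h=0, slot 0 empty -> index 0.
Insert 253: h=6, slot 6 empty -> index 6.
Insert 202: h=7, slot 7 empty -> index 7.
Insert 67: h=2, slot 2 empty -> index 2.
Insert 701: h=12, slot 12 empty -> index 12.
Insert 942: h=6, slots 6,7 occupied -> index 8.
Insert 552: h=6, slots 6,7,8 occupied -> index 9.
Table: [572, ∅, 67, ∅, ∅, ∅, 253, 202, 942, 552, ∅, 960, 701]

4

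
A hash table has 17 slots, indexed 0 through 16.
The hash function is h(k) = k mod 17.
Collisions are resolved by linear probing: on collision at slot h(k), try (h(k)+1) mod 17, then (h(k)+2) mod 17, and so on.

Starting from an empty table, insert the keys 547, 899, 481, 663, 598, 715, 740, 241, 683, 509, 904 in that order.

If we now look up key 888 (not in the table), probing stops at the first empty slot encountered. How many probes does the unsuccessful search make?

Insert 547: h=3, slot 3 empty → index 3.
Insert 899: h=15, slot 15 empty → index 15.
Insert 481: h=5, slot 5 empty → index 5.
Insert 663: h=0, slot 0 empty → index 0.
Insert 598: h=3, slot 3 occupied → index 4.
Insert 715: h=1, slot 1 empty → index 1.
Insert 740: h=9, slot 9 empty → index 9.
Insert 241: h=3, slots 3,4,5 occupied → index 6.
Insert 683: h=3, slots 3,4,5,6 occupied → index 7.
Insert 509: h=16, slot 16 empty → index 16.
Insert 904: h=3, slots 3,4,5,6,7 occupied → index 8.
Table: [663, 715, _, 547, 598, 481, 241, 683, 904, 740, _, _, _, _, _, 899, 509]
Lookup 888: h=4, probe 4,5,6,7,8,9,10 → slot 10 empty, not found.

7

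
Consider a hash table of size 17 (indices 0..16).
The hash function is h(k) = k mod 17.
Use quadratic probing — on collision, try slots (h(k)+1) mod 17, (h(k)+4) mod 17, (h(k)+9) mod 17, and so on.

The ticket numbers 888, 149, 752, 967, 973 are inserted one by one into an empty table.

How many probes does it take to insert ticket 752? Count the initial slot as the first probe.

Insert 888: h=4, slot 4 empty => index 4.
Insert 149: h=13, slot 13 empty => index 13.
Insert 752: h=4, slot 4 occupied => index 5.
Insert 967: h=15, slot 15 empty => index 15.
Insert 973: h=4, slots 4,5 occupied => index 8.
Table: [-, -, -, -, 888, 752, -, -, 973, -, -, -, -, 149, -, 967, -]

2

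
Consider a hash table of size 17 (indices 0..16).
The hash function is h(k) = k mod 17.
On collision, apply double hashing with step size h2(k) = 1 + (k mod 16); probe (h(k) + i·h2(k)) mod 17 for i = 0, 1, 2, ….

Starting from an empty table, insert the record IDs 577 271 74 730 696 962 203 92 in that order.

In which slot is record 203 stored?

11

577 hashes to 16; slot 16 is free → place at 16.
271 hashes to 16, h2=16; 16 taken → place at 15.
74 hashes to 6; slot 6 is free → place at 6.
730 hashes to 16, h2=11; 16 taken → place at 10.
696 hashes to 16, h2=9; 16 taken → place at 8.
962 hashes to 10, h2=3; 10 taken → place at 13.
203 hashes to 16, h2=12; 16 taken → place at 11.
92 hashes to 7; slot 7 is free → place at 7.
Table: [∅, ∅, ∅, ∅, ∅, ∅, 74, 92, 696, ∅, 730, 203, ∅, 962, ∅, 271, 577]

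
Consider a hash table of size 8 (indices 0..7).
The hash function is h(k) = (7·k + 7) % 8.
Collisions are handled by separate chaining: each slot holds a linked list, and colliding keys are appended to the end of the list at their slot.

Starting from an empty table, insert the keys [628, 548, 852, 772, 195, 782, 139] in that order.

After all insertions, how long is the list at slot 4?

628 → bucket 3
548 → bucket 3 (collision)
852 → bucket 3 (collision)
772 → bucket 3 (collision)
195 → bucket 4
782 → bucket 1
139 → bucket 4 (collision)
Final buckets:
0: ∅
1: 782
2: ∅
3: 628 -> 548 -> 852 -> 772
4: 195 -> 139
5: ∅
6: ∅
7: ∅

2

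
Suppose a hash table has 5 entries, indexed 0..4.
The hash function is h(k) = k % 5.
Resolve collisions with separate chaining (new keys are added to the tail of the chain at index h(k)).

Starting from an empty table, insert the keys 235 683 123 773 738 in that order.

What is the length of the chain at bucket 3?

Insert 235: h=0, bucket 0 empty -> new chain.
Insert 683: h=3, bucket 3 empty -> new chain.
Insert 123: h=3, bucket 3 nonempty -> append to chain.
Insert 773: h=3, bucket 3 nonempty -> append to chain.
Insert 738: h=3, bucket 3 nonempty -> append to chain.
Final buckets:
0: 235
1: _
2: _
3: 683 -> 123 -> 773 -> 738
4: _

4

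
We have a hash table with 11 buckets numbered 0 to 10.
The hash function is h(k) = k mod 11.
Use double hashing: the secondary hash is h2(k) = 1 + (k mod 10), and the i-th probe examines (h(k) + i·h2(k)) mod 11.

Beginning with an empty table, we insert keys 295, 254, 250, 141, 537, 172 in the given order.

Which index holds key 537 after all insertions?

295 hashes to 9; slot 9 is free => place at 9.
254 hashes to 1; slot 1 is free => place at 1.
250 hashes to 8; slot 8 is free => place at 8.
141 hashes to 9, h2=2; 9 taken => place at 0.
537 hashes to 9, h2=8; 9 taken => place at 6.
172 hashes to 7; slot 7 is free => place at 7.
Table: [141, 254, ∅, ∅, ∅, ∅, 537, 172, 250, 295, ∅]

6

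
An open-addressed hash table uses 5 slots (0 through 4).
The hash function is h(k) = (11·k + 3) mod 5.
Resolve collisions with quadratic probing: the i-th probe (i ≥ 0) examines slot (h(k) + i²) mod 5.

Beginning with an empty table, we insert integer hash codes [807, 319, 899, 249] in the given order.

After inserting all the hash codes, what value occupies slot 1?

807: h=0 -> slot 0
319: h=2 -> slot 2
899: h=2, probe 2,3 -> slot 3
249: h=2, probe 2,3,1 -> slot 1
Table: [807, 249, 319, 899, _]

249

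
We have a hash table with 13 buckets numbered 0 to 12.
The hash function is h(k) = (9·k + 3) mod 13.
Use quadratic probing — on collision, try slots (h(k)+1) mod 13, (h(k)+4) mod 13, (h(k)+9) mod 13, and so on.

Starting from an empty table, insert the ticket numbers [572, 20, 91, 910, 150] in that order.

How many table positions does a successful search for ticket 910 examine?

572 hashes to 3; slot 3 is free -> place at 3.
20 hashes to 1; slot 1 is free -> place at 1.
91 hashes to 3; 3 taken -> place at 4.
910 hashes to 3; 3,4 taken -> place at 7.
150 hashes to 1; 1 taken -> place at 2.
Table: [-, 20, 150, 572, 91, -, -, 910, -, -, -, -, -]
Lookup 910: h=3, probe 3,4,7 → found at 7.

3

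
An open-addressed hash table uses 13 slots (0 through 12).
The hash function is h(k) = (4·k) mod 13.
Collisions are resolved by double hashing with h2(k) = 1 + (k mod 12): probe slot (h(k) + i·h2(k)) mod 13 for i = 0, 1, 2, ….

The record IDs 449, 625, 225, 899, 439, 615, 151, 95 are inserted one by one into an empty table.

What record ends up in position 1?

449 hashes to 2; slot 2 is free → place at 2.
625 hashes to 4; slot 4 is free → place at 4.
225 hashes to 3; slot 3 is free → place at 3.
899 hashes to 8; slot 8 is free → place at 8.
439 hashes to 1; slot 1 is free → place at 1.
615 hashes to 3, h2=4; 3 taken → place at 7.
151 hashes to 6; slot 6 is free → place at 6.
95 hashes to 3, h2=12; 3,2,1 taken → place at 0.
Table: [95, 439, 449, 225, 625, —, 151, 615, 899, —, —, —, —]

439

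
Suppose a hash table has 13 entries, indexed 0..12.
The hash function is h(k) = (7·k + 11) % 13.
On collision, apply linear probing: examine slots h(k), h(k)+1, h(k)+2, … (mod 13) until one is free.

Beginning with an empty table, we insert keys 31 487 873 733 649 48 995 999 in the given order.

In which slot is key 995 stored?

31 hashes to 7; slot 7 is free => place at 7.
487 hashes to 1; slot 1 is free => place at 1.
873 hashes to 12; slot 12 is free => place at 12.
733 hashes to 7; 7 taken => place at 8.
649 hashes to 4; slot 4 is free => place at 4.
48 hashes to 9; slot 9 is free => place at 9.
995 hashes to 8; 8,9 taken => place at 10.
999 hashes to 10; 10 taken => place at 11.
Table: [—, 487, —, —, 649, —, —, 31, 733, 48, 995, 999, 873]

10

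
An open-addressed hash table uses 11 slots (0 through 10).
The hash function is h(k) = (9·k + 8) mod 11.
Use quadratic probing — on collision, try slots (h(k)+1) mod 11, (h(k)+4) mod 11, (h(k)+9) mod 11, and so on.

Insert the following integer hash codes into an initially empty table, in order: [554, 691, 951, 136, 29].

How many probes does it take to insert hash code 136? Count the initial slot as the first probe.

554: h=0 → slot 0
691: h=1 → slot 1
951: h=9 → slot 9
136: h=0, probe 0,1,4 → slot 4
29: h=5 → slot 5
Table: [554, 691, —, —, 136, 29, —, —, —, 951, —]

3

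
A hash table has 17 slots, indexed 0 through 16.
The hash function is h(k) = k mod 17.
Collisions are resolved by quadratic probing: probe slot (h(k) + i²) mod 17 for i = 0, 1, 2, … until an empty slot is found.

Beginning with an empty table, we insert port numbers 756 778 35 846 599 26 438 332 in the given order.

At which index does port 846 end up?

Insert 756: h=8, slot 8 empty → index 8.
Insert 778: h=13, slot 13 empty → index 13.
Insert 35: h=1, slot 1 empty → index 1.
Insert 846: h=13, slot 13 occupied → index 14.
Insert 599: h=4, slot 4 empty → index 4.
Insert 26: h=9, slot 9 empty → index 9.
Insert 438: h=13, slots 13,14 occupied → index 0.
Insert 332: h=9, slot 9 occupied → index 10.
Table: [438, 35, —, —, 599, —, —, —, 756, 26, 332, —, —, 778, 846, —, —]

14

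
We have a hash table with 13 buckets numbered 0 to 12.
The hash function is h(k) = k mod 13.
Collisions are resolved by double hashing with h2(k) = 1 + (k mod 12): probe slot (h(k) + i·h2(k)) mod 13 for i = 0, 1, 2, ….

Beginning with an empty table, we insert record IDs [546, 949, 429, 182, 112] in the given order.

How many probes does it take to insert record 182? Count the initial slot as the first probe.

546: h=0 => slot 0
949: h=0, h2=2, probe 0,2 => slot 2
429: h=0, h2=10, probe 0,10 => slot 10
182: h=0, h2=3, probe 0,3 => slot 3
112: h=8 => slot 8
Table: [546, ∅, 949, 182, ∅, ∅, ∅, ∅, 112, ∅, 429, ∅, ∅]

2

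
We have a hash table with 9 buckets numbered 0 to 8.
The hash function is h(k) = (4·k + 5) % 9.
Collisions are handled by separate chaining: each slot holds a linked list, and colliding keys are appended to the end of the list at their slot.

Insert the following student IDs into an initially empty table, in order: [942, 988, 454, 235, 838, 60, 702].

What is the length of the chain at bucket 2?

942 → bucket 2
988 → bucket 6
454 → bucket 3
235 → bucket 0
838 → bucket 0 (collision)
60 → bucket 2 (collision)
702 → bucket 5
Final buckets:
0: 235 -> 838
1: .
2: 942 -> 60
3: 454
4: .
5: 702
6: 988
7: .
8: .

2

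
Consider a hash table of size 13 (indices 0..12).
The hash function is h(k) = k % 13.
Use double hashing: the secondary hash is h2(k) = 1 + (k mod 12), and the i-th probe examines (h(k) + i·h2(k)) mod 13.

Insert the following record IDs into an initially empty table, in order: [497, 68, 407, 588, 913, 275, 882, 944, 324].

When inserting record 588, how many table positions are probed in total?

3

497: h=3 => slot 3
68: h=3, h2=9, probe 3,12 => slot 12
407: h=4 => slot 4
588: h=3, h2=1, probe 3,4,5 => slot 5
913: h=3, h2=2, probe 3,5,7 => slot 7
275: h=2 => slot 2
882: h=11 => slot 11
944: h=8 => slot 8
324: h=12, h2=1, probe 12,0 => slot 0
Table: [324, ∅, 275, 497, 407, 588, ∅, 913, 944, ∅, ∅, 882, 68]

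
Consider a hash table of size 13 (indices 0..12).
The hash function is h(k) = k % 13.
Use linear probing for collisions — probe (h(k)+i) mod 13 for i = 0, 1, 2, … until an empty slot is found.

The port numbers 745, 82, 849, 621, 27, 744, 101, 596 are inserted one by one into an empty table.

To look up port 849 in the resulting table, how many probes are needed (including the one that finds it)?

745: h=4 -> slot 4
82: h=4, probe 4,5 -> slot 5
849: h=4, probe 4,5,6 -> slot 6
621: h=10 -> slot 10
27: h=1 -> slot 1
744: h=3 -> slot 3
101: h=10, probe 10,11 -> slot 11
596: h=11, probe 11,12 -> slot 12
Table: [-, 27, -, 744, 745, 82, 849, -, -, -, 621, 101, 596]
Lookup 849: h=4, probe 4,5,6 → found at 6.

3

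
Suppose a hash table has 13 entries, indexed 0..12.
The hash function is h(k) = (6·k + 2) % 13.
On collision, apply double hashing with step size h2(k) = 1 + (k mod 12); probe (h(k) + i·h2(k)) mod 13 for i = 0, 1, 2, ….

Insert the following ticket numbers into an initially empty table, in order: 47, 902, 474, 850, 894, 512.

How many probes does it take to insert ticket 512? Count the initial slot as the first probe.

2

47: h=11 => slot 11
902: h=6 => slot 6
474: h=12 => slot 12
850: h=6, h2=11, probe 6,4 => slot 4
894: h=10 => slot 10
512: h=6, h2=9, probe 6,2 => slot 2
Table: [_, _, 512, _, 850, _, 902, _, _, _, 894, 47, 474]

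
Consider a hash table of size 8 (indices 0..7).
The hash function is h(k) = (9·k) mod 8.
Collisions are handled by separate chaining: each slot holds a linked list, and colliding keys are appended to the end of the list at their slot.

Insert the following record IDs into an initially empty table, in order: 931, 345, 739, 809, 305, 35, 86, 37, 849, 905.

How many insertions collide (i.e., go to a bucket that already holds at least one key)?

Insert 931: h=3, bucket 3 empty → new chain.
Insert 345: h=1, bucket 1 empty → new chain.
Insert 739: h=3, bucket 3 nonempty → append to chain.
Insert 809: h=1, bucket 1 nonempty → append to chain.
Insert 305: h=1, bucket 1 nonempty → append to chain.
Insert 35: h=3, bucket 3 nonempty → append to chain.
Insert 86: h=6, bucket 6 empty → new chain.
Insert 37: h=5, bucket 5 empty → new chain.
Insert 849: h=1, bucket 1 nonempty → append to chain.
Insert 905: h=1, bucket 1 nonempty → append to chain.
Final buckets:
0: -
1: 345 -> 809 -> 305 -> 849 -> 905
2: -
3: 931 -> 739 -> 35
4: -
5: 37
6: 86
7: -

6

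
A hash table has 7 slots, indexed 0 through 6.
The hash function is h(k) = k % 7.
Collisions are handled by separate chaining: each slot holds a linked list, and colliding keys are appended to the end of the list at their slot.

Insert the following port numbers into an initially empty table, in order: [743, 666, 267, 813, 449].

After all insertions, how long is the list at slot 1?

5

743 -> bucket 1
666 -> bucket 1 (collision)
267 -> bucket 1 (collision)
813 -> bucket 1 (collision)
449 -> bucket 1 (collision)
Final buckets:
0: —
1: 743 -> 666 -> 267 -> 813 -> 449
2: —
3: —
4: —
5: —
6: —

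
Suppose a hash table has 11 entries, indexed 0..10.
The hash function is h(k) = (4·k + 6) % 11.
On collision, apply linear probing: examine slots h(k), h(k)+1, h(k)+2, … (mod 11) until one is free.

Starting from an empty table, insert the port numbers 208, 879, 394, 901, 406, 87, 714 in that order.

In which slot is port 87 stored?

6

208 hashes to 2; slot 2 is free → place at 2.
879 hashes to 2; 2 taken → place at 3.
394 hashes to 9; slot 9 is free → place at 9.
901 hashes to 2; 2,3 taken → place at 4.
406 hashes to 2; 2,3,4 taken → place at 5.
87 hashes to 2; 2,3,4,5 taken → place at 6.
714 hashes to 2; 2,3,4,5,6 taken → place at 7.
Table: [—, —, 208, 879, 901, 406, 87, 714, —, 394, —]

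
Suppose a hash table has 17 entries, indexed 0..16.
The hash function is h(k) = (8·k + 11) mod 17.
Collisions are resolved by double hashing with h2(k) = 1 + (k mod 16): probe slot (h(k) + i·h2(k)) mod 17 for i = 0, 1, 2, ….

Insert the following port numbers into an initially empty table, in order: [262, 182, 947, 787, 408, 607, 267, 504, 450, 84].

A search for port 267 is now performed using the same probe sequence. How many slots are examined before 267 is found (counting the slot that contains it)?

3

Insert 262: h=16, slot 16 empty → index 16.
Insert 182: h=5, slot 5 empty → index 5.
Insert 947: h=5, h2=4, slot 5 occupied → index 9.
Insert 787: h=0, slot 0 empty → index 0.
Insert 408: h=11, slot 11 empty → index 11.
Insert 607: h=5, h2=16, slot 5 occupied → index 4.
Insert 267: h=5, h2=12, slots 5,0 occupied → index 12.
Insert 504: h=14, slot 14 empty → index 14.
Insert 450: h=7, slot 7 empty → index 7.
Insert 84: h=3, slot 3 empty → index 3.
Table: [787, ., ., 84, 607, 182, ., 450, ., 947, ., 408, 267, ., 504, ., 262]
Lookup 267: h=5, h2=12, probe 5,0,12 → found at 12.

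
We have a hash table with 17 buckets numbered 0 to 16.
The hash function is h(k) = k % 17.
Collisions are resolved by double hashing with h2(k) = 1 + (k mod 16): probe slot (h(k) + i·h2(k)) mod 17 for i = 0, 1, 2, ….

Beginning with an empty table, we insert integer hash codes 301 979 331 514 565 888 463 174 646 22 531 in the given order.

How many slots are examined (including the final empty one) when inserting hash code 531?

6

301: h=12 => slot 12
979: h=10 => slot 10
331: h=8 => slot 8
514: h=4 => slot 4
565: h=4, h2=6, probe 4,10,16 => slot 16
888: h=4, h2=9, probe 4,13 => slot 13
463: h=4, h2=16, probe 4,3 => slot 3
174: h=4, h2=15, probe 4,2 => slot 2
646: h=0 => slot 0
22: h=5 => slot 5
531: h=4, h2=4, probe 4,8,12,16,3,7 => slot 7
Table: [646, _, 174, 463, 514, 22, _, 531, 331, _, 979, _, 301, 888, _, _, 565]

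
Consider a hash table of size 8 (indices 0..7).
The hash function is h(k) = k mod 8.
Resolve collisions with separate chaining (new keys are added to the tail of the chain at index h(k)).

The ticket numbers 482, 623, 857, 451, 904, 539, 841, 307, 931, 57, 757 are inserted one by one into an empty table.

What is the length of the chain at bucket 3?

4

Insert 482: h=2, bucket 2 empty -> new chain.
Insert 623: h=7, bucket 7 empty -> new chain.
Insert 857: h=1, bucket 1 empty -> new chain.
Insert 451: h=3, bucket 3 empty -> new chain.
Insert 904: h=0, bucket 0 empty -> new chain.
Insert 539: h=3, bucket 3 nonempty -> append to chain.
Insert 841: h=1, bucket 1 nonempty -> append to chain.
Insert 307: h=3, bucket 3 nonempty -> append to chain.
Insert 931: h=3, bucket 3 nonempty -> append to chain.
Insert 57: h=1, bucket 1 nonempty -> append to chain.
Insert 757: h=5, bucket 5 empty -> new chain.
Final buckets:
0: 904
1: 857 -> 841 -> 57
2: 482
3: 451 -> 539 -> 307 -> 931
4: ∅
5: 757
6: ∅
7: 623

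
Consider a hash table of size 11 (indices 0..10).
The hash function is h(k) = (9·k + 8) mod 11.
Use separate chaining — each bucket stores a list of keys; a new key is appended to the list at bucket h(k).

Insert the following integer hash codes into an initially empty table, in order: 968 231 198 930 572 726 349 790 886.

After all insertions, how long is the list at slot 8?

968 → bucket 8
231 → bucket 8 (collision)
198 → bucket 8 (collision)
930 → bucket 7
572 → bucket 8 (collision)
726 → bucket 8 (collision)
349 → bucket 3
790 → bucket 1
886 → bucket 7 (collision)
Final buckets:
0: _
1: 790
2: _
3: 349
4: _
5: _
6: _
7: 930 -> 886
8: 968 -> 231 -> 198 -> 572 -> 726
9: _
10: _

5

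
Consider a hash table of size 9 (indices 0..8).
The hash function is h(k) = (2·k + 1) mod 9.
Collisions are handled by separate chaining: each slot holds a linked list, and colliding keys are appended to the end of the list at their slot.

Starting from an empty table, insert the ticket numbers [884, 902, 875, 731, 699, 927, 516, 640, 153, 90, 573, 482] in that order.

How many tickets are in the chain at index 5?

Insert 884: h=5, bucket 5 empty -> new chain.
Insert 902: h=5, bucket 5 nonempty -> append to chain.
Insert 875: h=5, bucket 5 nonempty -> append to chain.
Insert 731: h=5, bucket 5 nonempty -> append to chain.
Insert 699: h=4, bucket 4 empty -> new chain.
Insert 927: h=1, bucket 1 empty -> new chain.
Insert 516: h=7, bucket 7 empty -> new chain.
Insert 640: h=3, bucket 3 empty -> new chain.
Insert 153: h=1, bucket 1 nonempty -> append to chain.
Insert 90: h=1, bucket 1 nonempty -> append to chain.
Insert 573: h=4, bucket 4 nonempty -> append to chain.
Insert 482: h=2, bucket 2 empty -> new chain.
Final buckets:
0: ∅
1: 927 -> 153 -> 90
2: 482
3: 640
4: 699 -> 573
5: 884 -> 902 -> 875 -> 731
6: ∅
7: 516
8: ∅

4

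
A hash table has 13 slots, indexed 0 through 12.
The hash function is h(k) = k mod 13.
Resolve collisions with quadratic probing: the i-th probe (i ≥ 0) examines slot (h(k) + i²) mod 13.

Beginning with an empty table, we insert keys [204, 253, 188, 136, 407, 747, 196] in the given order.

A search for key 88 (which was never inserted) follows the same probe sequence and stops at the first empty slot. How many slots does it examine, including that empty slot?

Insert 204: h=9, slot 9 empty -> index 9.
Insert 253: h=6, slot 6 empty -> index 6.
Insert 188: h=6, slot 6 occupied -> index 7.
Insert 136: h=6, slots 6,7 occupied -> index 10.
Insert 407: h=4, slot 4 empty -> index 4.
Insert 747: h=6, slots 6,7,10 occupied -> index 2.
Insert 196: h=1, slot 1 empty -> index 1.
Table: [-, 196, 747, -, 407, -, 253, 188, -, 204, 136, -, -]
Lookup 88: h=10, probe 10,11 → slot 11 empty, not found.

2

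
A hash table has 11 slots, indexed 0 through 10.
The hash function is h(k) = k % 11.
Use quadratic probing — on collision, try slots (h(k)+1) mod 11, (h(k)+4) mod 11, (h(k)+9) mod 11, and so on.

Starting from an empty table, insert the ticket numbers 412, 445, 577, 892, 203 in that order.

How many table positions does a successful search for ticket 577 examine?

412: h=5 → slot 5
445: h=5, probe 5,6 → slot 6
577: h=5, probe 5,6,9 → slot 9
892: h=1 → slot 1
203: h=5, probe 5,6,9,3 → slot 3
Table: [-, 892, -, 203, -, 412, 445, -, -, 577, -]
Lookup 577: h=5, probe 5,6,9 → found at 9.

3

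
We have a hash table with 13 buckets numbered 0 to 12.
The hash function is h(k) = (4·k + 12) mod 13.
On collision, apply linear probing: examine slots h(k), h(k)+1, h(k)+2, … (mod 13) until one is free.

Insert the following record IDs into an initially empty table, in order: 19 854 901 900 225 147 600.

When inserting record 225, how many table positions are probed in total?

19 hashes to 10; slot 10 is free -> place at 10.
854 hashes to 9; slot 9 is free -> place at 9.
901 hashes to 2; slot 2 is free -> place at 2.
900 hashes to 11; slot 11 is free -> place at 11.
225 hashes to 2; 2 taken -> place at 3.
147 hashes to 2; 2,3 taken -> place at 4.
600 hashes to 7; slot 7 is free -> place at 7.
Table: [—, —, 901, 225, 147, —, —, 600, —, 854, 19, 900, —]

2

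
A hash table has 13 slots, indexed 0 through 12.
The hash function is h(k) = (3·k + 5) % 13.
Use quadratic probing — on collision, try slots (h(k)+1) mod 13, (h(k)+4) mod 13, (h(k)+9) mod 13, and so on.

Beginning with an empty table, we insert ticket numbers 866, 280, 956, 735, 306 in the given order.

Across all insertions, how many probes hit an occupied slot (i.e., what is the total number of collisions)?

866: h=3 -> slot 3
280: h=0 -> slot 0
956: h=0, probe 0,1 -> slot 1
735: h=0, probe 0,1,4 -> slot 4
306: h=0, probe 0,1,4,9 -> slot 9
Table: [280, 956, _, 866, 735, _, _, _, _, 306, _, _, _]

6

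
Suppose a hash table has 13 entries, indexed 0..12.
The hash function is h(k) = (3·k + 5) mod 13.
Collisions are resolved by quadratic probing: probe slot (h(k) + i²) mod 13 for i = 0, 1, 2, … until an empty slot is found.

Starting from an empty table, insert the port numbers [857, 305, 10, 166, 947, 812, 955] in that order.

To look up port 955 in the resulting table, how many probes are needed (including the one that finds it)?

3

Insert 857: h=2, slot 2 empty => index 2.
Insert 305: h=10, slot 10 empty => index 10.
Insert 10: h=9, slot 9 empty => index 9.
Insert 166: h=9, slots 9,10 occupied => index 0.
Insert 947: h=12, slot 12 empty => index 12.
Insert 812: h=10, slot 10 occupied => index 11.
Insert 955: h=10, slots 10,11 occupied => index 1.
Table: [166, 955, 857, —, —, —, —, —, —, 10, 305, 812, 947]
Lookup 955: h=10, probe 10,11,1 → found at 1.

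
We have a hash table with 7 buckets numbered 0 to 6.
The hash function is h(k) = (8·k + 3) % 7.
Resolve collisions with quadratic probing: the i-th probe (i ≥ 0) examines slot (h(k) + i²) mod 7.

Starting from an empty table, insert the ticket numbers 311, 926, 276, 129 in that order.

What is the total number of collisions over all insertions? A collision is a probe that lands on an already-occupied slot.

311: h=6 -> slot 6
926: h=5 -> slot 5
276: h=6, probe 6,0 -> slot 0
129: h=6, probe 6,0,3 -> slot 3
Table: [276, ., ., 129, ., 926, 311]

3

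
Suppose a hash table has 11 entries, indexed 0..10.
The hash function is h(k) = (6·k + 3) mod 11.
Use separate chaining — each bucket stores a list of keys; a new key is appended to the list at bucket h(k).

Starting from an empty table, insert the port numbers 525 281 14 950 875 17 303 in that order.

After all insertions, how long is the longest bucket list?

525 → bucket 7
281 → bucket 6
14 → bucket 10
950 → bucket 5
875 → bucket 6 (collision)
17 → bucket 6 (collision)
303 → bucket 6 (collision)
Final buckets:
0: ∅
1: ∅
2: ∅
3: ∅
4: ∅
5: 950
6: 281 -> 875 -> 17 -> 303
7: 525
8: ∅
9: ∅
10: 14

4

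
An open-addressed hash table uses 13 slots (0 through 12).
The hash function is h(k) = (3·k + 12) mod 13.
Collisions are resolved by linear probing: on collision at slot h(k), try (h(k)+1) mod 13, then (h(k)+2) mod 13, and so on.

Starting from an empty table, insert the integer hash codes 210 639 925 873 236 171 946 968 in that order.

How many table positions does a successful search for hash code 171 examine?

Insert 210: h=5, slot 5 empty → index 5.
Insert 639: h=5, slot 5 occupied → index 6.
Insert 925: h=5, slots 5,6 occupied → index 7.
Insert 873: h=5, slots 5,6,7 occupied → index 8.
Insert 236: h=5, slots 5,6,7,8 occupied → index 9.
Insert 171: h=5, slots 5,6,7,8,9 occupied → index 10.
Insert 946: h=3, slot 3 empty → index 3.
Insert 968: h=4, slot 4 empty → index 4.
Table: [_, _, _, 946, 968, 210, 639, 925, 873, 236, 171, _, _]
Lookup 171: h=5, probe 5,6,7,8,9,10 → found at 10.

6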